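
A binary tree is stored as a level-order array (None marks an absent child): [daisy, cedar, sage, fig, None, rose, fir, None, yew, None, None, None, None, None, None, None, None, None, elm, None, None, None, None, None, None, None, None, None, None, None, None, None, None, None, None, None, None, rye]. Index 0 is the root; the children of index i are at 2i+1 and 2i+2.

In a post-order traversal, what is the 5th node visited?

Post-order visits the left subtree, then the right subtree, then the node.
At daisy: go left to cedar.
  At cedar: go left to fig.
    At fig: no left child.
    At fig: go right to yew.
      At yew: no left child.
      At yew: go right to elm.
        At elm: go left to rye.
          rye is a leaf — visit rye.
        At elm: no right child.
        Visit elm.
      Visit yew.
    Visit fig.
  At cedar: no right child.
  Visit cedar.
At daisy: go right to sage.
  At sage: go left to rose.
    rose is a leaf — visit rose.
  At sage: go right to fir.
    fir is a leaf — visit fir.
  Visit sage.
Visit daisy.
Full post-order sequence: rye, elm, yew, fig, cedar, rose, fir, sage, daisy.

cedar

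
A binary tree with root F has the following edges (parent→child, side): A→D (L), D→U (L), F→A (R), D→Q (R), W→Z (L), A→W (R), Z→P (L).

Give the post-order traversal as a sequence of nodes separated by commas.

Post-order visits the left subtree, then the right subtree, then the node.
At F: no left child.
At F: go right to A.
  At A: go left to D.
    At D: go left to U.
      U is a leaf — visit U.
    At D: go right to Q.
      Q is a leaf — visit Q.
    Visit D.
  At A: go right to W.
    At W: go left to Z.
      At Z: go left to P.
        P is a leaf — visit P.
      At Z: no right child.
      Visit Z.
    At W: no right child.
    Visit W.
  Visit A.
Visit F.

U, Q, D, P, Z, W, A, F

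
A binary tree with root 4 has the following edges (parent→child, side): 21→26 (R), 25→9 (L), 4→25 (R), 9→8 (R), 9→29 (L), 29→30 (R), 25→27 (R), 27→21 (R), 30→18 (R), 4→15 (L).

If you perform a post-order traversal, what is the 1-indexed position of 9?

6

Post-order visits the left subtree, then the right subtree, then the node.
At 4: go left to 15.
  15 is a leaf — visit 15.
At 4: go right to 25.
  At 25: go left to 9.
    At 9: go left to 29.
      At 29: no left child.
      At 29: go right to 30.
        At 30: no left child.
        At 30: go right to 18.
          18 is a leaf — visit 18.
        Visit 30.
      Visit 29.
    At 9: go right to 8.
      8 is a leaf — visit 8.
    Visit 9.
  At 25: go right to 27.
    At 27: no left child.
    At 27: go right to 21.
      At 21: no left child.
      At 21: go right to 26.
        26 is a leaf — visit 26.
      Visit 21.
    Visit 27.
  Visit 25.
Visit 4.
Full post-order sequence: 15, 18, 30, 29, 8, 9, 26, 21, 27, 25, 4.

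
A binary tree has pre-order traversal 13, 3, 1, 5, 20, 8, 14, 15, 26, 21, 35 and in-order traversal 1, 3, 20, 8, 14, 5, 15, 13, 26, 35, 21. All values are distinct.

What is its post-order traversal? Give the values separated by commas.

The first element of pre-order is the root; it splits in-order into left and right subtrees.
Root 13: left subtree has 7 nodes {1, 3, 20, 8, 14, 5, 15}, right has 3 {26, 35, 21}.
  Root 3: left subtree has 1 node {1}, right has 5 {20, 8, 14, 5, 15}.
    Root 5: left subtree has 3 nodes {20, 8, 14}, right has 1 {15}.
      Root 20: left subtree has 0 nodes { }, right has 2 {8, 14}.
        Root 8: left subtree has 0 nodes { }, right has 1 {14}.
  Root 26: left subtree has 0 nodes { }, right has 2 {35, 21}.
    Root 21: left subtree has 1 node {35}, right has 0 { }.

1, 14, 8, 20, 15, 5, 3, 35, 21, 26, 13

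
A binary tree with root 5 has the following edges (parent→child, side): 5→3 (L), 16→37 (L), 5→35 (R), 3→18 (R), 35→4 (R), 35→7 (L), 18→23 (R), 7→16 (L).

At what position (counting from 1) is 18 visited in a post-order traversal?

Post-order visits the left subtree, then the right subtree, then the node.
At 5: go left to 3.
  At 3: no left child.
  At 3: go right to 18.
    At 18: no left child.
    At 18: go right to 23.
      23 is a leaf — visit 23.
    Visit 18.
  Visit 3.
At 5: go right to 35.
  At 35: go left to 7.
    At 7: go left to 16.
      At 16: go left to 37.
        37 is a leaf — visit 37.
      At 16: no right child.
      Visit 16.
    At 7: no right child.
    Visit 7.
  At 35: go right to 4.
    4 is a leaf — visit 4.
  Visit 35.
Visit 5.
Full post-order sequence: 23, 18, 3, 37, 16, 7, 4, 35, 5.

2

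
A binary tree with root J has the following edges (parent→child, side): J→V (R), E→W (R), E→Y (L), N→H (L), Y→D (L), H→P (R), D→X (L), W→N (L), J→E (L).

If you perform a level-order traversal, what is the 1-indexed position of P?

Level-order visits nodes level by level from the root, left to right within each level.
Level 0: J
Level 1: E, V
Level 2: Y, W
Level 3: D, N
Level 4: X, H
Level 5: P
Full level-order sequence: J, E, V, Y, W, D, N, X, H, P.

10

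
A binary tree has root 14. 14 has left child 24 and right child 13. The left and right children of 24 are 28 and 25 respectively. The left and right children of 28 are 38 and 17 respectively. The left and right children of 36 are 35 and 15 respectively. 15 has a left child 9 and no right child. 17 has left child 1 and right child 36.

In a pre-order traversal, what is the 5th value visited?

17

Pre-order visits the node, then its left subtree, then its right subtree.
Visit 14.
At 14: go left to 24.
  Visit 24.
  At 24: go left to 28.
    Visit 28.
    At 28: go left to 38.
      38 is a leaf — visit 38.
    At 28: go right to 17.
      Visit 17.
      At 17: go left to 1.
        1 is a leaf — visit 1.
      At 17: go right to 36.
        Visit 36.
        At 36: go left to 35.
          35 is a leaf — visit 35.
        At 36: go right to 15.
          Visit 15.
          At 15: go left to 9.
            9 is a leaf — visit 9.
          At 15: no right child.
  At 24: go right to 25.
    25 is a leaf — visit 25.
At 14: go right to 13.
  13 is a leaf — visit 13.
Full pre-order sequence: 14, 24, 28, 38, 17, 1, 36, 35, 15, 9, 25, 13.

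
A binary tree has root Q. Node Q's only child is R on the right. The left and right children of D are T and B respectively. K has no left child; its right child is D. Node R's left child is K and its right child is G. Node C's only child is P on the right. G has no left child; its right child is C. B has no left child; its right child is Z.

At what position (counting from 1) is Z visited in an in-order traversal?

6

In-order visits the left subtree, then the node, then the right subtree.
At Q: no left child.
Visit Q.
At Q: go right to R.
  At R: go left to K.
    At K: no left child.
    Visit K.
    At K: go right to D.
      At D: go left to T.
        T is a leaf — visit T.
      Visit D.
      At D: go right to B.
        At B: no left child.
        Visit B.
        At B: go right to Z.
          Z is a leaf — visit Z.
  Visit R.
  At R: go right to G.
    At G: no left child.
    Visit G.
    At G: go right to C.
      At C: no left child.
      Visit C.
      At C: go right to P.
        P is a leaf — visit P.
Full in-order sequence: Q, K, T, D, B, Z, R, G, C, P.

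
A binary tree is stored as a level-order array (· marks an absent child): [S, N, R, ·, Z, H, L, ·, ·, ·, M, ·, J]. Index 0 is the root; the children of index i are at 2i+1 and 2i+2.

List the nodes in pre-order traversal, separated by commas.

Pre-order visits the node, then its left subtree, then its right subtree.
Visit S.
At S: go left to N.
  Visit N.
  At N: no left child.
  At N: go right to Z.
    Visit Z.
    At Z: no left child.
    At Z: go right to M.
      M is a leaf — visit M.
At S: go right to R.
  Visit R.
  At R: go left to H.
    Visit H.
    At H: no left child.
    At H: go right to J.
      J is a leaf — visit J.
  At R: go right to L.
    L is a leaf — visit L.

S, N, Z, M, R, H, J, L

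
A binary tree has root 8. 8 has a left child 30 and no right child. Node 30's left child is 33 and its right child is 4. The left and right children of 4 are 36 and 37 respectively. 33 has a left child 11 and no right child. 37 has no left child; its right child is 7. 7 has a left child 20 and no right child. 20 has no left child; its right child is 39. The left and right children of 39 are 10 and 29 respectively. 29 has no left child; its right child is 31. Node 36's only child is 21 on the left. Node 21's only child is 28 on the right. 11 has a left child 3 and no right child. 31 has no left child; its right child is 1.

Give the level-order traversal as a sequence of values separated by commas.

8, 30, 33, 4, 11, 36, 37, 3, 21, 7, 28, 20, 39, 10, 29, 31, 1

Level-order visits nodes level by level from the root, left to right within each level.
Level 0: 8
Level 1: 30
Level 2: 33, 4
Level 3: 11, 36, 37
Level 4: 3, 21, 7
Level 5: 28, 20
Level 6: 39
Level 7: 10, 29
Level 8: 31
Level 9: 1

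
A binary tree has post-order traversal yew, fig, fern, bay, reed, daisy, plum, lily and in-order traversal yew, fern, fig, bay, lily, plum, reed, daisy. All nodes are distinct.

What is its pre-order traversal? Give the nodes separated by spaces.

lily bay fern yew fig plum daisy reed

The last element of post-order is the root; it splits in-order into left and right subtrees.
Root lily: left subtree has 4 nodes {yew, fern, fig, bay}, right has 3 {plum, reed, daisy}.
  Root bay: left subtree has 3 nodes {yew, fern, fig}, right has 0 { }.
    Root fern: left subtree has 1 node {yew}, right has 1 {fig}.
  Root plum: left subtree has 0 nodes { }, right has 2 {reed, daisy}.
    Root daisy: left subtree has 1 node {reed}, right has 0 { }.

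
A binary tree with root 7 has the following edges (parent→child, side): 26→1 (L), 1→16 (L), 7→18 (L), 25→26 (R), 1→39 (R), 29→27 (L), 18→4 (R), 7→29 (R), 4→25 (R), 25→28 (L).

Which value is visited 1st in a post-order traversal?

28

Post-order visits the left subtree, then the right subtree, then the node.
At 7: go left to 18.
  At 18: no left child.
  At 18: go right to 4.
    At 4: no left child.
    At 4: go right to 25.
      At 25: go left to 28.
        28 is a leaf — visit 28.
      At 25: go right to 26.
        At 26: go left to 1.
          At 1: go left to 16.
            16 is a leaf — visit 16.
          At 1: go right to 39.
            39 is a leaf — visit 39.
          Visit 1.
        At 26: no right child.
        Visit 26.
      Visit 25.
    Visit 4.
  Visit 18.
At 7: go right to 29.
  At 29: go left to 27.
    27 is a leaf — visit 27.
  At 29: no right child.
  Visit 29.
Visit 7.
Full post-order sequence: 28, 16, 39, 1, 26, 25, 4, 18, 27, 29, 7.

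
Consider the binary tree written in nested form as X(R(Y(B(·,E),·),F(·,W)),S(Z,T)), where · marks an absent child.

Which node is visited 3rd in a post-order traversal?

Post-order visits the left subtree, then the right subtree, then the node.
At X: go left to R.
  At R: go left to Y.
    At Y: go left to B.
      At B: no left child.
      At B: go right to E.
        E is a leaf — visit E.
      Visit B.
    At Y: no right child.
    Visit Y.
  At R: go right to F.
    At F: no left child.
    At F: go right to W.
      W is a leaf — visit W.
    Visit F.
  Visit R.
At X: go right to S.
  At S: go left to Z.
    Z is a leaf — visit Z.
  At S: go right to T.
    T is a leaf — visit T.
  Visit S.
Visit X.
Full post-order sequence: E, B, Y, W, F, R, Z, T, S, X.

Y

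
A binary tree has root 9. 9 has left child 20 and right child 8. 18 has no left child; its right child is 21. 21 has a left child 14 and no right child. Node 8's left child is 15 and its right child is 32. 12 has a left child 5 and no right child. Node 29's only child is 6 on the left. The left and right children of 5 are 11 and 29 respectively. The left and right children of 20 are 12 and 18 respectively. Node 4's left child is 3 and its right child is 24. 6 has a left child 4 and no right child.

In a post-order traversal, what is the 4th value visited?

Post-order visits the left subtree, then the right subtree, then the node.
At 9: go left to 20.
  At 20: go left to 12.
    At 12: go left to 5.
      At 5: go left to 11.
        11 is a leaf — visit 11.
      At 5: go right to 29.
        At 29: go left to 6.
          At 6: go left to 4.
            At 4: go left to 3.
              3 is a leaf — visit 3.
            At 4: go right to 24.
              24 is a leaf — visit 24.
            Visit 4.
          At 6: no right child.
          Visit 6.
        At 29: no right child.
        Visit 29.
      Visit 5.
    At 12: no right child.
    Visit 12.
  At 20: go right to 18.
    At 18: no left child.
    At 18: go right to 21.
      At 21: go left to 14.
        14 is a leaf — visit 14.
      At 21: no right child.
      Visit 21.
    Visit 18.
  Visit 20.
At 9: go right to 8.
  At 8: go left to 15.
    15 is a leaf — visit 15.
  At 8: go right to 32.
    32 is a leaf — visit 32.
  Visit 8.
Visit 9.
Full post-order sequence: 11, 3, 24, 4, 6, 29, 5, 12, 14, 21, 18, 20, 15, 32, 8, 9.

4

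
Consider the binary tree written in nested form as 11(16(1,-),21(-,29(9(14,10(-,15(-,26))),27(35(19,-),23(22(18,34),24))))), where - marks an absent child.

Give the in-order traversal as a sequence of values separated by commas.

In-order visits the left subtree, then the node, then the right subtree.
At 11: go left to 16.
  At 16: go left to 1.
    1 is a leaf — visit 1.
  Visit 16.
  At 16: no right child.
Visit 11.
At 11: go right to 21.
  At 21: no left child.
  Visit 21.
  At 21: go right to 29.
    At 29: go left to 9.
      At 9: go left to 14.
        14 is a leaf — visit 14.
      Visit 9.
      At 9: go right to 10.
        At 10: no left child.
        Visit 10.
        At 10: go right to 15.
          At 15: no left child.
          Visit 15.
          At 15: go right to 26.
            26 is a leaf — visit 26.
    Visit 29.
    At 29: go right to 27.
      At 27: go left to 35.
        At 35: go left to 19.
          19 is a leaf — visit 19.
        Visit 35.
        At 35: no right child.
      Visit 27.
      At 27: go right to 23.
        At 23: go left to 22.
          At 22: go left to 18.
            18 is a leaf — visit 18.
          Visit 22.
          At 22: go right to 34.
            34 is a leaf — visit 34.
        Visit 23.
        At 23: go right to 24.
          24 is a leaf — visit 24.

1, 16, 11, 21, 14, 9, 10, 15, 26, 29, 19, 35, 27, 18, 22, 34, 23, 24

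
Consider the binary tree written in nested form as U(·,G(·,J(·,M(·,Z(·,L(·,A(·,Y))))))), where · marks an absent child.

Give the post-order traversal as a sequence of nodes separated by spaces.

Post-order visits the left subtree, then the right subtree, then the node.
At U: no left child.
At U: go right to G.
  At G: no left child.
  At G: go right to J.
    At J: no left child.
    At J: go right to M.
      At M: no left child.
      At M: go right to Z.
        At Z: no left child.
        At Z: go right to L.
          At L: no left child.
          At L: go right to A.
            At A: no left child.
            At A: go right to Y.
              Y is a leaf — visit Y.
            Visit A.
          Visit L.
        Visit Z.
      Visit M.
    Visit J.
  Visit G.
Visit U.

Y A L Z M J G U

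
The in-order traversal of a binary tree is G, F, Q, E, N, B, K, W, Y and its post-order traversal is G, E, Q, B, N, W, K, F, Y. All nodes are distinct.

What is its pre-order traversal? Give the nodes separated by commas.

The last element of post-order is the root; it splits in-order into left and right subtrees.
Root Y: left subtree has 8 nodes {G, F, Q, E, N, B, K, W}, right has 0 { }.
  Root F: left subtree has 1 node {G}, right has 6 {Q, E, N, B, K, W}.
    Root K: left subtree has 4 nodes {Q, E, N, B}, right has 1 {W}.
      Root N: left subtree has 2 nodes {Q, E}, right has 1 {B}.
        Root Q: left subtree has 0 nodes { }, right has 1 {E}.

Y, F, G, K, N, Q, E, B, W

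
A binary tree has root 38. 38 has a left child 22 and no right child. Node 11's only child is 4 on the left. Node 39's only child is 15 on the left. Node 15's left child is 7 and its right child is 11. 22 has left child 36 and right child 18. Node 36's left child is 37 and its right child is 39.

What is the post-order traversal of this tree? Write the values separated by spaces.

Post-order visits the left subtree, then the right subtree, then the node.
At 38: go left to 22.
  At 22: go left to 36.
    At 36: go left to 37.
      37 is a leaf — visit 37.
    At 36: go right to 39.
      At 39: go left to 15.
        At 15: go left to 7.
          7 is a leaf — visit 7.
        At 15: go right to 11.
          At 11: go left to 4.
            4 is a leaf — visit 4.
          At 11: no right child.
          Visit 11.
        Visit 15.
      At 39: no right child.
      Visit 39.
    Visit 36.
  At 22: go right to 18.
    18 is a leaf — visit 18.
  Visit 22.
At 38: no right child.
Visit 38.

37 7 4 11 15 39 36 18 22 38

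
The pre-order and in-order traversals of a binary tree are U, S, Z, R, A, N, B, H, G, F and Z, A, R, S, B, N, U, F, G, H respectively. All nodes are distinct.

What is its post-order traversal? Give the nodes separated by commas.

A, R, Z, B, N, S, F, G, H, U

The first element of pre-order is the root; it splits in-order into left and right subtrees.
Root U: left subtree has 6 nodes {Z, A, R, S, B, N}, right has 3 {F, G, H}.
  Root S: left subtree has 3 nodes {Z, A, R}, right has 2 {B, N}.
    Root Z: left subtree has 0 nodes { }, right has 2 {A, R}.
      Root R: left subtree has 1 node {A}, right has 0 { }.
    Root N: left subtree has 1 node {B}, right has 0 { }.
  Root H: left subtree has 2 nodes {F, G}, right has 0 { }.
    Root G: left subtree has 1 node {F}, right has 0 { }.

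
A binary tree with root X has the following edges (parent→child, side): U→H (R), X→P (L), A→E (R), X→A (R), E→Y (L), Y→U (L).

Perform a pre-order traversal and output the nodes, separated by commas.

Pre-order visits the node, then its left subtree, then its right subtree.
Visit X.
At X: go left to P.
  P is a leaf — visit P.
At X: go right to A.
  Visit A.
  At A: no left child.
  At A: go right to E.
    Visit E.
    At E: go left to Y.
      Visit Y.
      At Y: go left to U.
        Visit U.
        At U: no left child.
        At U: go right to H.
          H is a leaf — visit H.
      At Y: no right child.
    At E: no right child.

X, P, A, E, Y, U, H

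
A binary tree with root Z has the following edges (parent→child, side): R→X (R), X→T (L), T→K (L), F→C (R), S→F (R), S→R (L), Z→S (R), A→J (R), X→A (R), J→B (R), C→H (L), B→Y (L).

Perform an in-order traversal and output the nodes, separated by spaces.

In-order visits the left subtree, then the node, then the right subtree.
At Z: no left child.
Visit Z.
At Z: go right to S.
  At S: go left to R.
    At R: no left child.
    Visit R.
    At R: go right to X.
      At X: go left to T.
        At T: go left to K.
          K is a leaf — visit K.
        Visit T.
        At T: no right child.
      Visit X.
      At X: go right to A.
        At A: no left child.
        Visit A.
        At A: go right to J.
          At J: no left child.
          Visit J.
          At J: go right to B.
            At B: go left to Y.
              Y is a leaf — visit Y.
            Visit B.
            At B: no right child.
  Visit S.
  At S: go right to F.
    At F: no left child.
    Visit F.
    At F: go right to C.
      At C: go left to H.
        H is a leaf — visit H.
      Visit C.
      At C: no right child.

Z R K T X A J Y B S F H C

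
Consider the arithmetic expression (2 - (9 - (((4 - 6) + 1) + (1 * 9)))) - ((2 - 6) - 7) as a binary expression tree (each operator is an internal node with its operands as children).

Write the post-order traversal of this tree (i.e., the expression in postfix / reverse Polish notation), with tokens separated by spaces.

Post-order on an expression tree gives postfix notation: for each operator, emit left operand, right operand, then the operator.

2 9 4 6 - 1 + 1 9 * + - - 2 6 - 7 - -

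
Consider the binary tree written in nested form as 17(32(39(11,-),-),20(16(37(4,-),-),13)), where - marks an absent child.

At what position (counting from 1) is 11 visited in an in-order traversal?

1

In-order visits the left subtree, then the node, then the right subtree.
At 17: go left to 32.
  At 32: go left to 39.
    At 39: go left to 11.
      11 is a leaf — visit 11.
    Visit 39.
    At 39: no right child.
  Visit 32.
  At 32: no right child.
Visit 17.
At 17: go right to 20.
  At 20: go left to 16.
    At 16: go left to 37.
      At 37: go left to 4.
        4 is a leaf — visit 4.
      Visit 37.
      At 37: no right child.
    Visit 16.
    At 16: no right child.
  Visit 20.
  At 20: go right to 13.
    13 is a leaf — visit 13.
Full in-order sequence: 11, 39, 32, 17, 4, 37, 16, 20, 13.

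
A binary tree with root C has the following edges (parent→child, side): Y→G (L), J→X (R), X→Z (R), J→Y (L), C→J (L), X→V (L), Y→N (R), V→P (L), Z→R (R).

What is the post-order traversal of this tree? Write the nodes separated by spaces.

G N Y P V R Z X J C

Post-order visits the left subtree, then the right subtree, then the node.
At C: go left to J.
  At J: go left to Y.
    At Y: go left to G.
      G is a leaf — visit G.
    At Y: go right to N.
      N is a leaf — visit N.
    Visit Y.
  At J: go right to X.
    At X: go left to V.
      At V: go left to P.
        P is a leaf — visit P.
      At V: no right child.
      Visit V.
    At X: go right to Z.
      At Z: no left child.
      At Z: go right to R.
        R is a leaf — visit R.
      Visit Z.
    Visit X.
  Visit J.
At C: no right child.
Visit C.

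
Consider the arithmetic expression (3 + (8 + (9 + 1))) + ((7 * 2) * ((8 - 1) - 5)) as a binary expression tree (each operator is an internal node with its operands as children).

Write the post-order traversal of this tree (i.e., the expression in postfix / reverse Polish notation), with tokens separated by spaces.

3 8 9 1 + + + 7 2 * 8 1 - 5 - * +

Post-order on an expression tree gives postfix notation: for each operator, emit left operand, right operand, then the operator.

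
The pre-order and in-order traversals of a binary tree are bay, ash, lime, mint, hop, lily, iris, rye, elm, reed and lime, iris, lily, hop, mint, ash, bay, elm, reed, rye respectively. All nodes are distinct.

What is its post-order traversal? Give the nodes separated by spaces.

iris lily hop mint lime ash reed elm rye bay

The first element of pre-order is the root; it splits in-order into left and right subtrees.
Root bay: left subtree has 6 nodes {lime, iris, lily, hop, mint, ash}, right has 3 {elm, reed, rye}.
  Root ash: left subtree has 5 nodes {lime, iris, lily, hop, mint}, right has 0 { }.
    Root lime: left subtree has 0 nodes { }, right has 4 {iris, lily, hop, mint}.
      Root mint: left subtree has 3 nodes {iris, lily, hop}, right has 0 { }.
        Root hop: left subtree has 2 nodes {iris, lily}, right has 0 { }.
          Root lily: left subtree has 1 node {iris}, right has 0 { }.
  Root rye: left subtree has 2 nodes {elm, reed}, right has 0 { }.
    Root elm: left subtree has 0 nodes { }, right has 1 {reed}.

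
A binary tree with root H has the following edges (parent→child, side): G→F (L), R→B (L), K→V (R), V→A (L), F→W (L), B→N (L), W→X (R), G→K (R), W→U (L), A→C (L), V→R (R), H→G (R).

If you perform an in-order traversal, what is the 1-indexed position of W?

In-order visits the left subtree, then the node, then the right subtree.
At H: no left child.
Visit H.
At H: go right to G.
  At G: go left to F.
    At F: go left to W.
      At W: go left to U.
        U is a leaf — visit U.
      Visit W.
      At W: go right to X.
        X is a leaf — visit X.
    Visit F.
    At F: no right child.
  Visit G.
  At G: go right to K.
    At K: no left child.
    Visit K.
    At K: go right to V.
      At V: go left to A.
        At A: go left to C.
          C is a leaf — visit C.
        Visit A.
        At A: no right child.
      Visit V.
      At V: go right to R.
        At R: go left to B.
          At B: go left to N.
            N is a leaf — visit N.
          Visit B.
          At B: no right child.
        Visit R.
        At R: no right child.
Full in-order sequence: H, U, W, X, F, G, K, C, A, V, N, B, R.

3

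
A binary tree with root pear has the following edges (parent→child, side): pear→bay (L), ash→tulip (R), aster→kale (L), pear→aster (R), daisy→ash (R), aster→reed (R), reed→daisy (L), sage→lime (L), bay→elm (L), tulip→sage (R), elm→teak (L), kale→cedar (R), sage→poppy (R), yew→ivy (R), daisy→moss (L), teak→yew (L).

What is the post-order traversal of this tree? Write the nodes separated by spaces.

Post-order visits the left subtree, then the right subtree, then the node.
At pear: go left to bay.
  At bay: go left to elm.
    At elm: go left to teak.
      At teak: go left to yew.
        At yew: no left child.
        At yew: go right to ivy.
          ivy is a leaf — visit ivy.
        Visit yew.
      At teak: no right child.
      Visit teak.
    At elm: no right child.
    Visit elm.
  At bay: no right child.
  Visit bay.
At pear: go right to aster.
  At aster: go left to kale.
    At kale: no left child.
    At kale: go right to cedar.
      cedar is a leaf — visit cedar.
    Visit kale.
  At aster: go right to reed.
    At reed: go left to daisy.
      At daisy: go left to moss.
        moss is a leaf — visit moss.
      At daisy: go right to ash.
        At ash: no left child.
        At ash: go right to tulip.
          At tulip: no left child.
          At tulip: go right to sage.
            At sage: go left to lime.
              lime is a leaf — visit lime.
            At sage: go right to poppy.
              poppy is a leaf — visit poppy.
            Visit sage.
          Visit tulip.
        Visit ash.
      Visit daisy.
    At reed: no right child.
    Visit reed.
  Visit aster.
Visit pear.

ivy yew teak elm bay cedar kale moss lime poppy sage tulip ash daisy reed aster pear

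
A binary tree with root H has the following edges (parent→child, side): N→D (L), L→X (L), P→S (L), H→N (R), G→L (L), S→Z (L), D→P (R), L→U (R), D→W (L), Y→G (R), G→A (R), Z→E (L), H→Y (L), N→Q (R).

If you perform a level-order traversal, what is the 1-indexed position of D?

Level-order visits nodes level by level from the root, left to right within each level.
Level 0: H
Level 1: Y, N
Level 2: G, D, Q
Level 3: L, A, W, P
Level 4: X, U, S
Level 5: Z
Level 6: E
Full level-order sequence: H, Y, N, G, D, Q, L, A, W, P, X, U, S, Z, E.

5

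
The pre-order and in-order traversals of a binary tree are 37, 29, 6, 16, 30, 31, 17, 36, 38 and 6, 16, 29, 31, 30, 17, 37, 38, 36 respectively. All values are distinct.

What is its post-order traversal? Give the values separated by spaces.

The first element of pre-order is the root; it splits in-order into left and right subtrees.
Root 37: left subtree has 6 nodes {6, 16, 29, 31, 30, 17}, right has 2 {38, 36}.
  Root 29: left subtree has 2 nodes {6, 16}, right has 3 {31, 30, 17}.
    Root 6: left subtree has 0 nodes { }, right has 1 {16}.
    Root 30: left subtree has 1 node {31}, right has 1 {17}.
  Root 36: left subtree has 1 node {38}, right has 0 { }.

16 6 31 17 30 29 38 36 37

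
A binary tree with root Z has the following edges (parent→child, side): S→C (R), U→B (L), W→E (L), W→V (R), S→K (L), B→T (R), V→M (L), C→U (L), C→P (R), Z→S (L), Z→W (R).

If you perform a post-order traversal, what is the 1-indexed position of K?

1

Post-order visits the left subtree, then the right subtree, then the node.
At Z: go left to S.
  At S: go left to K.
    K is a leaf — visit K.
  At S: go right to C.
    At C: go left to U.
      At U: go left to B.
        At B: no left child.
        At B: go right to T.
          T is a leaf — visit T.
        Visit B.
      At U: no right child.
      Visit U.
    At C: go right to P.
      P is a leaf — visit P.
    Visit C.
  Visit S.
At Z: go right to W.
  At W: go left to E.
    E is a leaf — visit E.
  At W: go right to V.
    At V: go left to M.
      M is a leaf — visit M.
    At V: no right child.
    Visit V.
  Visit W.
Visit Z.
Full post-order sequence: K, T, B, U, P, C, S, E, M, V, W, Z.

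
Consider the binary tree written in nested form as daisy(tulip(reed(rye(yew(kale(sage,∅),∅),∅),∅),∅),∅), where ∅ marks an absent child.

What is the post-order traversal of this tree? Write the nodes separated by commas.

Post-order visits the left subtree, then the right subtree, then the node.
At daisy: go left to tulip.
  At tulip: go left to reed.
    At reed: go left to rye.
      At rye: go left to yew.
        At yew: go left to kale.
          At kale: go left to sage.
            sage is a leaf — visit sage.
          At kale: no right child.
          Visit kale.
        At yew: no right child.
        Visit yew.
      At rye: no right child.
      Visit rye.
    At reed: no right child.
    Visit reed.
  At tulip: no right child.
  Visit tulip.
At daisy: no right child.
Visit daisy.

sage, kale, yew, rye, reed, tulip, daisy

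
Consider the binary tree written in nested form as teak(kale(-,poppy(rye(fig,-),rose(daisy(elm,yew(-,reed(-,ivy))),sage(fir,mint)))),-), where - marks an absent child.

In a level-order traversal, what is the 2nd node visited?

kale

Level-order visits nodes level by level from the root, left to right within each level.
Level 0: teak
Level 1: kale
Level 2: poppy
Level 3: rye, rose
Level 4: fig, daisy, sage
Level 5: elm, yew, fir, mint
Level 6: reed
Level 7: ivy
Full level-order sequence: teak, kale, poppy, rye, rose, fig, daisy, sage, elm, yew, fir, mint, reed, ivy.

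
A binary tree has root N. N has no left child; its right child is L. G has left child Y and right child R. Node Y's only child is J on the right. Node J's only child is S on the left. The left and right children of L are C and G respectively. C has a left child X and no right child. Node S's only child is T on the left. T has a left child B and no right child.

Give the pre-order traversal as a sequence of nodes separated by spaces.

N L C X G Y J S T B R

Pre-order visits the node, then its left subtree, then its right subtree.
Visit N.
At N: no left child.
At N: go right to L.
  Visit L.
  At L: go left to C.
    Visit C.
    At C: go left to X.
      X is a leaf — visit X.
    At C: no right child.
  At L: go right to G.
    Visit G.
    At G: go left to Y.
      Visit Y.
      At Y: no left child.
      At Y: go right to J.
        Visit J.
        At J: go left to S.
          Visit S.
          At S: go left to T.
            Visit T.
            At T: go left to B.
              B is a leaf — visit B.
            At T: no right child.
          At S: no right child.
        At J: no right child.
    At G: go right to R.
      R is a leaf — visit R.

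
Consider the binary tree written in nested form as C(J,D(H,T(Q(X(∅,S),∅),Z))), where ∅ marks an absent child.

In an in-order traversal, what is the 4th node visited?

D

In-order visits the left subtree, then the node, then the right subtree.
At C: go left to J.
  J is a leaf — visit J.
Visit C.
At C: go right to D.
  At D: go left to H.
    H is a leaf — visit H.
  Visit D.
  At D: go right to T.
    At T: go left to Q.
      At Q: go left to X.
        At X: no left child.
        Visit X.
        At X: go right to S.
          S is a leaf — visit S.
      Visit Q.
      At Q: no right child.
    Visit T.
    At T: go right to Z.
      Z is a leaf — visit Z.
Full in-order sequence: J, C, H, D, X, S, Q, T, Z.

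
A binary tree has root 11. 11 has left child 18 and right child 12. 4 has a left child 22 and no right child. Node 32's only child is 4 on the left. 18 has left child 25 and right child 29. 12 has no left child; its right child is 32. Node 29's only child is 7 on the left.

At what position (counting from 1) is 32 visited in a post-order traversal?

7

Post-order visits the left subtree, then the right subtree, then the node.
At 11: go left to 18.
  At 18: go left to 25.
    25 is a leaf — visit 25.
  At 18: go right to 29.
    At 29: go left to 7.
      7 is a leaf — visit 7.
    At 29: no right child.
    Visit 29.
  Visit 18.
At 11: go right to 12.
  At 12: no left child.
  At 12: go right to 32.
    At 32: go left to 4.
      At 4: go left to 22.
        22 is a leaf — visit 22.
      At 4: no right child.
      Visit 4.
    At 32: no right child.
    Visit 32.
  Visit 12.
Visit 11.
Full post-order sequence: 25, 7, 29, 18, 22, 4, 32, 12, 11.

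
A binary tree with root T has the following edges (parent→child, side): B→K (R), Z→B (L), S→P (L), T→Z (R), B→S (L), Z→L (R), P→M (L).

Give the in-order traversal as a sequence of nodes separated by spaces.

In-order visits the left subtree, then the node, then the right subtree.
At T: no left child.
Visit T.
At T: go right to Z.
  At Z: go left to B.
    At B: go left to S.
      At S: go left to P.
        At P: go left to M.
          M is a leaf — visit M.
        Visit P.
        At P: no right child.
      Visit S.
      At S: no right child.
    Visit B.
    At B: go right to K.
      K is a leaf — visit K.
  Visit Z.
  At Z: go right to L.
    L is a leaf — visit L.

T M P S B K Z L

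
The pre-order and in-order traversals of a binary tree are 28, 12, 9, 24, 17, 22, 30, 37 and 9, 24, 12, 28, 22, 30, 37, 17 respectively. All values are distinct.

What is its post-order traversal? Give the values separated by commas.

24, 9, 12, 37, 30, 22, 17, 28

The first element of pre-order is the root; it splits in-order into left and right subtrees.
Root 28: left subtree has 3 nodes {9, 24, 12}, right has 4 {22, 30, 37, 17}.
  Root 12: left subtree has 2 nodes {9, 24}, right has 0 { }.
    Root 9: left subtree has 0 nodes { }, right has 1 {24}.
  Root 17: left subtree has 3 nodes {22, 30, 37}, right has 0 { }.
    Root 22: left subtree has 0 nodes { }, right has 2 {30, 37}.
      Root 30: left subtree has 0 nodes { }, right has 1 {37}.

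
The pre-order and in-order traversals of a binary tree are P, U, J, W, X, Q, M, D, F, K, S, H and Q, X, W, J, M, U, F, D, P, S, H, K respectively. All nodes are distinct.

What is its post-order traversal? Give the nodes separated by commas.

Q, X, W, M, J, F, D, U, H, S, K, P

The first element of pre-order is the root; it splits in-order into left and right subtrees.
Root P: left subtree has 8 nodes {Q, X, W, J, M, U, F, D}, right has 3 {S, H, K}.
  Root U: left subtree has 5 nodes {Q, X, W, J, M}, right has 2 {F, D}.
    Root J: left subtree has 3 nodes {Q, X, W}, right has 1 {M}.
      Root W: left subtree has 2 nodes {Q, X}, right has 0 { }.
        Root X: left subtree has 1 node {Q}, right has 0 { }.
    Root D: left subtree has 1 node {F}, right has 0 { }.
  Root K: left subtree has 2 nodes {S, H}, right has 0 { }.
    Root S: left subtree has 0 nodes { }, right has 1 {H}.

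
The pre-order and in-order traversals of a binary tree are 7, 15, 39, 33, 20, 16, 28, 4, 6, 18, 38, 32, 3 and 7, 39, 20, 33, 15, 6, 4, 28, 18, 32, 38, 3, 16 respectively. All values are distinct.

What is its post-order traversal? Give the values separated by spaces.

20 33 39 6 4 32 3 38 18 28 16 15 7

The first element of pre-order is the root; it splits in-order into left and right subtrees.
Root 7: left subtree has 0 nodes { }, right has 12 {39, 20, 33, 15, 6, 4, 28, 18, 32, 38, 3, 16}.
  Root 15: left subtree has 3 nodes {39, 20, 33}, right has 8 {6, 4, 28, 18, 32, 38, 3, 16}.
    Root 39: left subtree has 0 nodes { }, right has 2 {20, 33}.
      Root 33: left subtree has 1 node {20}, right has 0 { }.
    Root 16: left subtree has 7 nodes {6, 4, 28, 18, 32, 38, 3}, right has 0 { }.
      Root 28: left subtree has 2 nodes {6, 4}, right has 4 {18, 32, 38, 3}.
        Root 4: left subtree has 1 node {6}, right has 0 { }.
        Root 18: left subtree has 0 nodes { }, right has 3 {32, 38, 3}.
          Root 38: left subtree has 1 node {32}, right has 1 {3}.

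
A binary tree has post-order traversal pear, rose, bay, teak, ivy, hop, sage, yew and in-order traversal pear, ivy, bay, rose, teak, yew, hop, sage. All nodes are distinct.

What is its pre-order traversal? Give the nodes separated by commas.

The last element of post-order is the root; it splits in-order into left and right subtrees.
Root yew: left subtree has 5 nodes {pear, ivy, bay, rose, teak}, right has 2 {hop, sage}.
  Root ivy: left subtree has 1 node {pear}, right has 3 {bay, rose, teak}.
    Root teak: left subtree has 2 nodes {bay, rose}, right has 0 { }.
      Root bay: left subtree has 0 nodes { }, right has 1 {rose}.
  Root sage: left subtree has 1 node {hop}, right has 0 { }.

yew, ivy, pear, teak, bay, rose, sage, hop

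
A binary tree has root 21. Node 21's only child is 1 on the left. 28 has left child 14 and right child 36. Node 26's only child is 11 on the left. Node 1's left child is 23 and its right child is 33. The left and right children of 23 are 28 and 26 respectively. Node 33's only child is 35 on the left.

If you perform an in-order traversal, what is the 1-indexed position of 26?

In-order visits the left subtree, then the node, then the right subtree.
At 21: go left to 1.
  At 1: go left to 23.
    At 23: go left to 28.
      At 28: go left to 14.
        14 is a leaf — visit 14.
      Visit 28.
      At 28: go right to 36.
        36 is a leaf — visit 36.
    Visit 23.
    At 23: go right to 26.
      At 26: go left to 11.
        11 is a leaf — visit 11.
      Visit 26.
      At 26: no right child.
  Visit 1.
  At 1: go right to 33.
    At 33: go left to 35.
      35 is a leaf — visit 35.
    Visit 33.
    At 33: no right child.
Visit 21.
At 21: no right child.
Full in-order sequence: 14, 28, 36, 23, 11, 26, 1, 35, 33, 21.

6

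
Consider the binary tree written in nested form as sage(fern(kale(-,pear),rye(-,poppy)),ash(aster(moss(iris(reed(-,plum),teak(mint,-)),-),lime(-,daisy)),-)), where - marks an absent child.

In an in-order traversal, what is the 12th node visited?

moss

In-order visits the left subtree, then the node, then the right subtree.
At sage: go left to fern.
  At fern: go left to kale.
    At kale: no left child.
    Visit kale.
    At kale: go right to pear.
      pear is a leaf — visit pear.
  Visit fern.
  At fern: go right to rye.
    At rye: no left child.
    Visit rye.
    At rye: go right to poppy.
      poppy is a leaf — visit poppy.
Visit sage.
At sage: go right to ash.
  At ash: go left to aster.
    At aster: go left to moss.
      At moss: go left to iris.
        At iris: go left to reed.
          At reed: no left child.
          Visit reed.
          At reed: go right to plum.
            plum is a leaf — visit plum.
        Visit iris.
        At iris: go right to teak.
          At teak: go left to mint.
            mint is a leaf — visit mint.
          Visit teak.
          At teak: no right child.
      Visit moss.
      At moss: no right child.
    Visit aster.
    At aster: go right to lime.
      At lime: no left child.
      Visit lime.
      At lime: go right to daisy.
        daisy is a leaf — visit daisy.
  Visit ash.
  At ash: no right child.
Full in-order sequence: kale, pear, fern, rye, poppy, sage, reed, plum, iris, mint, teak, moss, aster, lime, daisy, ash.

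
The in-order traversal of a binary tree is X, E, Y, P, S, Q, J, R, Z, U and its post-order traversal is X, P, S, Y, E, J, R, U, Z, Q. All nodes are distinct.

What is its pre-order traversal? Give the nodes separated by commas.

Q, E, X, Y, S, P, Z, R, J, U

The last element of post-order is the root; it splits in-order into left and right subtrees.
Root Q: left subtree has 5 nodes {X, E, Y, P, S}, right has 4 {J, R, Z, U}.
  Root E: left subtree has 1 node {X}, right has 3 {Y, P, S}.
    Root Y: left subtree has 0 nodes { }, right has 2 {P, S}.
      Root S: left subtree has 1 node {P}, right has 0 { }.
  Root Z: left subtree has 2 nodes {J, R}, right has 1 {U}.
    Root R: left subtree has 1 node {J}, right has 0 { }.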